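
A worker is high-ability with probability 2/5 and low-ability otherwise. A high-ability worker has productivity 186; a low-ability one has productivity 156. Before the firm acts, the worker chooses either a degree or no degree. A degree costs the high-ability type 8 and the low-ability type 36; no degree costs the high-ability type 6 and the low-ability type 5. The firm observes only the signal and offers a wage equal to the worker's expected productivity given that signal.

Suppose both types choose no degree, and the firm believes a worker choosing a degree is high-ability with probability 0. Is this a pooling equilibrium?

Yes

At the pooled signal (no degree) the firm holds the prior 2/5 and pays 2/5·186 + 3/5·156 = 168. Off-path (degree) belief 0 gives 0·186 + 1·156 = 156.
High-ability: no degree gives 168 − 6 = 162; degree gives 156 − 8 = 148. Stays. ✓
Low-ability: no degree gives 168 − 5 = 163; degree gives 156 − 36 = 120. Stays. ✓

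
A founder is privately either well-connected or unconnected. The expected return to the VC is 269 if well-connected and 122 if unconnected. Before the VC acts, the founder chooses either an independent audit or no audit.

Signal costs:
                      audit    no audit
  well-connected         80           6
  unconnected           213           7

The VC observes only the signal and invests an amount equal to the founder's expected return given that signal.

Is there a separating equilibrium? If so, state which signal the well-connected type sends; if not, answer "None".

Try well-connected → audit, unconnected → no audit:
  Under separation the VC infers type exactly: audit → well-connected (pays 269), no audit → unconnected (pays 122).
  Well-connected: audit gives 269 − 80 = 189; no audit gives 122 − 6 = 116. No deviation. ✓
  Unconnected: no audit gives 122 − 7 = 115; audit gives 269 − 213 = 56. No deviation. ✓
Both hold — the well-connected type sends audit.

audit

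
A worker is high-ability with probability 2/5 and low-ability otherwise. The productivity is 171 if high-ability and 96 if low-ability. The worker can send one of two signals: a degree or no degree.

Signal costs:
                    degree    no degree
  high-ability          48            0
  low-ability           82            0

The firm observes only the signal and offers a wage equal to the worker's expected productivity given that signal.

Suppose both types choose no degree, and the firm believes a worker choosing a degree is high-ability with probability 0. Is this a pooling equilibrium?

Yes

At the pooled signal (no degree) the firm holds the prior 2/5 and pays 2/5·171 + 3/5·96 = 126. Off-path (degree) belief 0 gives 0·171 + 1·96 = 96.
High-ability: no degree gives 126 − 0 = 126; degree gives 96 − 48 = 48. Stays. ✓
Low-ability: no degree gives 126 − 0 = 126; degree gives 96 − 82 = 14. Stays. ✓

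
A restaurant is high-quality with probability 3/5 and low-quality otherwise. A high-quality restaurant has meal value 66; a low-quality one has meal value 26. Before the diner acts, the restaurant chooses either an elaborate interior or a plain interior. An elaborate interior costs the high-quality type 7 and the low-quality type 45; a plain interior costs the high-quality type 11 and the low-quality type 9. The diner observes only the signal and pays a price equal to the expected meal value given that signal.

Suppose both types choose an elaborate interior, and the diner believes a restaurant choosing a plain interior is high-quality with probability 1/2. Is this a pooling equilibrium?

At the pooled signal (elaborate interior) the diner holds the prior 3/5 and pays 3/5·66 + 2/5·26 = 50. Off-path (plain interior) belief 1/2 gives 1/2·66 + 1/2·26 = 46.
High-quality: elaborate interior gives 50 − 7 = 43; plain interior gives 46 − 11 = 35. Stays. ✓
Low-quality: elaborate interior gives 50 − 45 = 5; plain interior gives 46 − 9 = 37. Deviates. ✗

No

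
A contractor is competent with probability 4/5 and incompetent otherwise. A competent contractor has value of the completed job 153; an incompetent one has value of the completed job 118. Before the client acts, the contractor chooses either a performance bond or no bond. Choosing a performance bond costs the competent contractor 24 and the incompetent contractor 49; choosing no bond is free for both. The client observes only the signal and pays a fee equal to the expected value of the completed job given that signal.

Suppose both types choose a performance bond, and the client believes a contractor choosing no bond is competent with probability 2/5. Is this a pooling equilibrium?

No

At the pooled signal (bond) the client holds the prior 4/5 and pays 4/5·153 + 1/5·118 = 146. Off-path (no bond) belief 2/5 gives 2/5·153 + 3/5·118 = 132.
Competent: bond gives 146 − 24 = 122; no bond gives 132 − 0 = 132. Deviates. ✗
Incompetent: bond gives 146 − 49 = 97; no bond gives 132 − 0 = 132. Deviates. ✗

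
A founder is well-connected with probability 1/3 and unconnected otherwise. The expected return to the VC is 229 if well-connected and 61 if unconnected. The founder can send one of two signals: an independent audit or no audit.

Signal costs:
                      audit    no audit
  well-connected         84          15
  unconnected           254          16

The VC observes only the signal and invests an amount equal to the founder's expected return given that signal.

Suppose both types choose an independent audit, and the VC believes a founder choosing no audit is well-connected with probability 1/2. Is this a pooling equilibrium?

No

On the equilibrium path (audit) the VC holds the prior 1/3 and pays 1/3·229 + 2/3·61 = 117. Off-path (no audit) belief 1/2 gives 1/2·229 + 1/2·61 = 145.
Well-connected: audit gives 117 − 84 = 33; no audit gives 145 − 15 = 130. Deviates. ✗
Unconnected: audit gives 117 − 254 = -137; no audit gives 145 − 16 = 129. Deviates. ✗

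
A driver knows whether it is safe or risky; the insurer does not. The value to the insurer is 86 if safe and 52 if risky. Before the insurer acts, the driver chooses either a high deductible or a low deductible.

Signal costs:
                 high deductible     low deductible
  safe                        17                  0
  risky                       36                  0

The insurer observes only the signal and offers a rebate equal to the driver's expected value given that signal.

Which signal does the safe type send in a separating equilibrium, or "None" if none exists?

Try safe → high deductible, risky → low deductible:
  Under separation the insurer infers type exactly: high deductible → safe (pays 86), low deductible → risky (pays 52).
  Safe: high deductible gives 86 − 17 = 69; low deductible gives 52 − 0 = 52. No deviation. ✓
  Risky: low deductible gives 52 − 0 = 52; high deductible gives 86 − 36 = 50. No deviation. ✓
Both hold — the safe type sends high deductible.

high deductible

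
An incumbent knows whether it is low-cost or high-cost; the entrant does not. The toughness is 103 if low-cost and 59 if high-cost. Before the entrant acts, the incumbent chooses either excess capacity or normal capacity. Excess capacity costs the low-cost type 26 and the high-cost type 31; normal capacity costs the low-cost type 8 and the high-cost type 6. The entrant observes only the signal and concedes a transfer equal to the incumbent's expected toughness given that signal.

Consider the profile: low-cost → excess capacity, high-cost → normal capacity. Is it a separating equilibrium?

If types separate, excess capacity earns payment 103 and normal capacity earns 59.
Low-cost: excess capacity gives 103 − 26 = 77; normal capacity gives 59 − 8 = 51. No deviation. ✓
High-cost: normal capacity gives 59 − 6 = 53; excess capacity gives 103 − 31 = 72. Would deviate. ✗

No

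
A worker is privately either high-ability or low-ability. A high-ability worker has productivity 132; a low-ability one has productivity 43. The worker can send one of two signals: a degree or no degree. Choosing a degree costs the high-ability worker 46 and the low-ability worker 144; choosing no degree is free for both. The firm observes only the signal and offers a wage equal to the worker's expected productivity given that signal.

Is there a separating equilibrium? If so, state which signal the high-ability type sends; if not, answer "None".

degree

Try high-ability → degree, low-ability → no degree:
  If types separate, degree earns payment 132 and no degree earns 43.
  High-ability: degree gives 132 − 46 = 86; no degree gives 43 − 0 = 43. No deviation. ✓
  Low-ability: no degree gives 43 − 0 = 43; degree gives 132 − 144 = -12. No deviation. ✓
Both hold — the high-ability type sends degree.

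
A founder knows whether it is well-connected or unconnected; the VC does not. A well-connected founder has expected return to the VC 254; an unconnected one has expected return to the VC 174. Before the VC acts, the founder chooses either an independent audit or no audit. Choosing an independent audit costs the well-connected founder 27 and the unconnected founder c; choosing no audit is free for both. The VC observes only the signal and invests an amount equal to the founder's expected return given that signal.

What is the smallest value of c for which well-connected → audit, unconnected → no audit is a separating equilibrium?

Under separation: audit → well-connected (pays 254); no audit → unconnected (pays 174).
Well-connected: 254 − 27 = 227 ≥ 174 − 0 = 174. Holds regardless of c. ✓
Unconnected: 174 − 0 ≥ 254 − c, so c ≥ 254 − 174 = 80.

80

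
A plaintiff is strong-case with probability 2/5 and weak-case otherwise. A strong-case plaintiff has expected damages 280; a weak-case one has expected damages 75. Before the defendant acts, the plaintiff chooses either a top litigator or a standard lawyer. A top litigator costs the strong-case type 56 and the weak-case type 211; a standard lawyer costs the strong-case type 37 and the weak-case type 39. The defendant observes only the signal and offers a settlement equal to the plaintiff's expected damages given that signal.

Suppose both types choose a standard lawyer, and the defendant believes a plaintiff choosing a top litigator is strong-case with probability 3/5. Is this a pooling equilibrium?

At the pooled signal (standard lawyer) the defendant holds the prior 2/5 and pays 2/5·280 + 3/5·75 = 157. Off-path (top litigator) belief 3/5 gives 3/5·280 + 2/5·75 = 198.
Strong-case: standard lawyer gives 157 − 37 = 120; top litigator gives 198 − 56 = 142. Deviates. ✗
Weak-case: standard lawyer gives 157 − 39 = 118; top litigator gives 198 − 211 = -13. Stays. ✓

No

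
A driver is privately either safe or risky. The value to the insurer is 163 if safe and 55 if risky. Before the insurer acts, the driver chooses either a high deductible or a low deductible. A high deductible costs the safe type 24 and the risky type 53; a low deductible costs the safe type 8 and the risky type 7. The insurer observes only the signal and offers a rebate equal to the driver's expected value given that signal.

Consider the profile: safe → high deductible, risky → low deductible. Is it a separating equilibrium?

Under separation the insurer infers type exactly: high deductible → safe (pays 163), low deductible → risky (pays 55).
Safe: high deductible gives 163 − 24 = 139; low deductible gives 55 − 8 = 47. No deviation. ✓
Risky: low deductible gives 55 − 7 = 48; high deductible gives 163 − 53 = 110. Would deviate. ✗

No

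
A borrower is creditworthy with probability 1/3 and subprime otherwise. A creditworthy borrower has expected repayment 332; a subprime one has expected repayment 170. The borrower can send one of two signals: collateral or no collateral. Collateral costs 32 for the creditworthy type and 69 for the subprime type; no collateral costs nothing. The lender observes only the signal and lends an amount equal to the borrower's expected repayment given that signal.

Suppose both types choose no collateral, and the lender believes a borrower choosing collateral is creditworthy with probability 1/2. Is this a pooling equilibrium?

At the pooled signal (no collateral) the lender holds the prior 1/3 and pays 1/3·332 + 2/3·170 = 224. Off-path (collateral) belief 1/2 gives 1/2·332 + 1/2·170 = 251.
Creditworthy: no collateral gives 224 − 0 = 224; collateral gives 251 − 32 = 219. Stays. ✓
Subprime: no collateral gives 224 − 0 = 224; collateral gives 251 − 69 = 182. Stays. ✓

Yes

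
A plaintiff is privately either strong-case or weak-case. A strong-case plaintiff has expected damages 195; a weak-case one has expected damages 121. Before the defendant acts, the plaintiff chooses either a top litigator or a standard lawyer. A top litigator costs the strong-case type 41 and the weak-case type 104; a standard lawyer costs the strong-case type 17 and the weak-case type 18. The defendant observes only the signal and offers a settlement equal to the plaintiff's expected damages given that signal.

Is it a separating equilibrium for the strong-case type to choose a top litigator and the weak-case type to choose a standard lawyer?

Yes

Under separation the defendant infers type exactly: top litigator → strong-case (pays 195), standard lawyer → weak-case (pays 121).
Strong-case: top litigator gives 195 − 41 = 154; standard lawyer gives 121 − 17 = 104. No deviation. ✓
Weak-case: standard lawyer gives 121 − 18 = 103; top litigator gives 195 − 104 = 91. No deviation. ✓
Both incentive constraints hold.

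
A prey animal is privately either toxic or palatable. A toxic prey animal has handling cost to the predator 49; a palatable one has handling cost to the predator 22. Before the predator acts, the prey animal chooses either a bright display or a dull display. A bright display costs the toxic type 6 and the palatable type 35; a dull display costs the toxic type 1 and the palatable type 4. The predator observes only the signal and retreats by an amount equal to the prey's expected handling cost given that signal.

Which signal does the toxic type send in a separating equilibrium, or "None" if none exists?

bright display

Try toxic → bright display, palatable → dull display:
  Under separation the predator infers type exactly: bright display → toxic (pays 49), dull display → palatable (pays 22).
  Toxic: bright display gives 49 − 6 = 43; dull display gives 22 − 1 = 21. No deviation. ✓
  Palatable: dull display gives 22 − 4 = 18; bright display gives 49 − 35 = 14. No deviation. ✓
Both hold — the toxic type sends bright display.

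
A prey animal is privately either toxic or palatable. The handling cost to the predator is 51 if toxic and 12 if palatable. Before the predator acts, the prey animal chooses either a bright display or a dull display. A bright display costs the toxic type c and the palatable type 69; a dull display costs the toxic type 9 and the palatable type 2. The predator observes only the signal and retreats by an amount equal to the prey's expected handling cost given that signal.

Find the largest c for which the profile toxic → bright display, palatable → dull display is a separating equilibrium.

48

Under separation: bright display → toxic (pays 51); dull display → palatable (pays 12).
Palatable: 12 − 2 = 10 ≥ 51 − 69 = -18. Holds regardless of c. ✓
Toxic: 51 − c ≥ 12 − 9, so c ≤ 51 − 3 = 48.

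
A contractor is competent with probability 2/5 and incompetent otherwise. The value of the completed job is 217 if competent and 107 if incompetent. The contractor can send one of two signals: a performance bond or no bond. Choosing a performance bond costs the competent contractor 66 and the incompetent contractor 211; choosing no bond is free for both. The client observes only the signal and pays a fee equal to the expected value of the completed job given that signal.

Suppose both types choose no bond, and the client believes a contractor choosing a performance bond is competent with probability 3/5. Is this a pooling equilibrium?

On the equilibrium path (no bond) the client holds the prior 2/5 and pays 2/5·217 + 3/5·107 = 151. Off-path (bond) belief 3/5 gives 3/5·217 + 2/5·107 = 173.
Competent: no bond gives 151 − 0 = 151; bond gives 173 − 66 = 107. Stays. ✓
Incompetent: no bond gives 151 − 0 = 151; bond gives 173 − 211 = -38. Stays. ✓
Beliefs are Bayes-consistent on-path and both types best-respond.

Yes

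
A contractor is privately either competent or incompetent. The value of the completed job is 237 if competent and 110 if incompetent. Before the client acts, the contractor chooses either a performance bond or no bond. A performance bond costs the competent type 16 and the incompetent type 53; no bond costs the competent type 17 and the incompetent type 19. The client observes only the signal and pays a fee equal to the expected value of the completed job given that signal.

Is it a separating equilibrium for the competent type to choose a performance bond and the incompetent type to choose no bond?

No

If types separate, bond earns payment 237 and no bond earns 110.
Competent: bond gives 237 − 16 = 221; no bond gives 110 − 17 = 93. No deviation. ✓
Incompetent: no bond gives 110 − 19 = 91; bond gives 237 − 53 = 184. Would deviate. ✗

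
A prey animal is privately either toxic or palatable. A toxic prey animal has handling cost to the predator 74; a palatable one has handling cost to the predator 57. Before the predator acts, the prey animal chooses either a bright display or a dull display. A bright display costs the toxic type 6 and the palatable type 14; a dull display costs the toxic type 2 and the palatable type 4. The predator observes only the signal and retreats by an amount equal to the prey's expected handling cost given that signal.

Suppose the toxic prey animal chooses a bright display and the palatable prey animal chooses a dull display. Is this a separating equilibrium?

If types separate, bright display earns payment 74 and dull display earns 57.
Toxic: bright display gives 74 − 6 = 68; dull display gives 57 − 2 = 55. No deviation. ✓
Palatable: dull display gives 57 − 4 = 53; bright display gives 74 − 14 = 60. Would deviate. ✗

No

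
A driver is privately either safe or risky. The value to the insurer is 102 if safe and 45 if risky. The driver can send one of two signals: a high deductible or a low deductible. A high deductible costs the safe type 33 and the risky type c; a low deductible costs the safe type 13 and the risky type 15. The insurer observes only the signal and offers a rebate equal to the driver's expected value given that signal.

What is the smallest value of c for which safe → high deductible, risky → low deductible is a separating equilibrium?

Under separation: high deductible → safe (pays 102); low deductible → risky (pays 45).
Safe: 102 − 33 = 69 ≥ 45 − 13 = 32. Holds regardless of c. ✓
Risky: 45 − 15 ≥ 102 − c, so c ≥ 102 − 30 = 72.

72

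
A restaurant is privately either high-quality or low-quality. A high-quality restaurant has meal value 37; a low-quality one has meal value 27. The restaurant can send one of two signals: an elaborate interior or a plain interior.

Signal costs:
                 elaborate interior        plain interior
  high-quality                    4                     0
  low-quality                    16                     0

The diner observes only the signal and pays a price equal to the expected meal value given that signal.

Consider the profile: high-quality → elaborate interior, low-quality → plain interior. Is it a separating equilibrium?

If types separate, elaborate interior earns payment 37 and plain interior earns 27.
High-quality: elaborate interior gives 37 − 4 = 33; plain interior gives 27 − 0 = 27. No deviation. ✓
Low-quality: plain interior gives 27 − 0 = 27; elaborate interior gives 37 − 16 = 21. No deviation. ✓
Both incentive constraints hold.

Yes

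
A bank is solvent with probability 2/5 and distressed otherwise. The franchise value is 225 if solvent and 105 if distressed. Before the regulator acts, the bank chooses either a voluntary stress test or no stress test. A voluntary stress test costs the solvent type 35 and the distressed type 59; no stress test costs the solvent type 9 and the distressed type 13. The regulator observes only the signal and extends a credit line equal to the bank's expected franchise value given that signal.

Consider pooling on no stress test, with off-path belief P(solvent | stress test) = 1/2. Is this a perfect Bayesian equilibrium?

Yes

On the equilibrium path (no stress test) the regulator holds the prior 2/5 and pays 2/5·225 + 3/5·105 = 153. Off-path (stress test) belief 1/2 gives 1/2·225 + 1/2·105 = 165.
Solvent: no stress test gives 153 − 9 = 144; stress test gives 165 − 35 = 130. Stays. ✓
Distressed: no stress test gives 153 − 13 = 140; stress test gives 165 − 59 = 106. Stays. ✓
Beliefs are Bayes-consistent on-path and both types best-respond.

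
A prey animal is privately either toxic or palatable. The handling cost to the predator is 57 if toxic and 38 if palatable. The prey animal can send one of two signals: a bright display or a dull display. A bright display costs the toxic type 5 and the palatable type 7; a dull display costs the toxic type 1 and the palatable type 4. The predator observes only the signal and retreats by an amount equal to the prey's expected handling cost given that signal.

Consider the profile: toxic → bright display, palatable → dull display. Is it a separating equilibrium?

If types separate, bright display earns payment 57 and dull display earns 38.
Toxic: bright display gives 57 − 5 = 52; dull display gives 38 − 1 = 37. No deviation. ✓
Palatable: dull display gives 38 − 4 = 34; bright display gives 57 − 7 = 50. Would deviate. ✗

No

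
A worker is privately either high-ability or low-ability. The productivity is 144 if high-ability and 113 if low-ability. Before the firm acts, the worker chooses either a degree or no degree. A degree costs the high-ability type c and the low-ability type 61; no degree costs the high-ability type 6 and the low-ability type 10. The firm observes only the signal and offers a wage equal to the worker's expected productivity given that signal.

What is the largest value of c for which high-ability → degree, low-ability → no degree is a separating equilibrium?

37

Under separation: degree → high-ability (pays 144); no degree → low-ability (pays 113).
Low-ability: 113 − 10 = 103 ≥ 144 − 61 = 83. Holds regardless of c. ✓
High-ability: 144 − c ≥ 113 − 6, so c ≤ 144 − 107 = 37.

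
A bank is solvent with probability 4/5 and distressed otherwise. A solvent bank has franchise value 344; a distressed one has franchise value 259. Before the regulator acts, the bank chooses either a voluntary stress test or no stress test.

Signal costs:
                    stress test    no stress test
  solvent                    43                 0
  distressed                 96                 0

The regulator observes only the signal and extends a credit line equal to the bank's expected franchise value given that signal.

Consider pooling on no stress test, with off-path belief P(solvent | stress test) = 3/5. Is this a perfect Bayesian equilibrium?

Yes

On the equilibrium path (no stress test) the regulator holds the prior 4/5 and pays 4/5·344 + 1/5·259 = 327. Off-path (stress test) belief 3/5 gives 3/5·344 + 2/5·259 = 310.
Solvent: no stress test gives 327 − 0 = 327; stress test gives 310 − 43 = 267. Stays. ✓
Distressed: no stress test gives 327 − 0 = 327; stress test gives 310 − 96 = 214. Stays. ✓
Beliefs are Bayes-consistent on-path and both types best-respond.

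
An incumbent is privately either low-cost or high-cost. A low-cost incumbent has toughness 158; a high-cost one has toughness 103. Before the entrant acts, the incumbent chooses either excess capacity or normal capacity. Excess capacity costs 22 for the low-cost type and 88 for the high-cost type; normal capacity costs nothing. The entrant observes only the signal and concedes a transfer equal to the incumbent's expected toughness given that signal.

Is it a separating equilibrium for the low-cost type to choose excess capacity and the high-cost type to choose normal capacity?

If types separate, excess capacity earns payment 158 and normal capacity earns 103.
Low-cost: excess capacity gives 158 − 22 = 136; normal capacity gives 103 − 0 = 103. No deviation. ✓
High-cost: normal capacity gives 103 − 0 = 103; excess capacity gives 158 − 88 = 70. No deviation. ✓
Both incentive constraints hold.

Yes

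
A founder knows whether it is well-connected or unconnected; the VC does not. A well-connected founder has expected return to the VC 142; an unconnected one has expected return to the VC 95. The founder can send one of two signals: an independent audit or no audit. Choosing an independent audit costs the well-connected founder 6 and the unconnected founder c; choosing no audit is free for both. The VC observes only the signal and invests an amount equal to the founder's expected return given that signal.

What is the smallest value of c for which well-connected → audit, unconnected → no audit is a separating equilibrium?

47

Under separation: audit → well-connected (pays 142); no audit → unconnected (pays 95).
Well-connected: 142 − 6 = 136 ≥ 95 − 0 = 95. Holds regardless of c. ✓
Unconnected: 95 − 0 ≥ 142 − c, so c ≥ 142 − 95 = 47.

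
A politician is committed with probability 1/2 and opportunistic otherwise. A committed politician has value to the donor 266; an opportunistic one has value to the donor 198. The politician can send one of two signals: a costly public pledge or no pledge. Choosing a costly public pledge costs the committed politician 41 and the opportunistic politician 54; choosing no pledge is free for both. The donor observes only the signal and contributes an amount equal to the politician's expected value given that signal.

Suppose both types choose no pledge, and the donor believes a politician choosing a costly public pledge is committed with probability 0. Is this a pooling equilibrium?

At the pooled signal (no pledge) the donor holds the prior 1/2 and pays 1/2·266 + 1/2·198 = 232. Off-path (pledge) belief 0 gives 0·266 + 1·198 = 198.
Committed: no pledge gives 232 − 0 = 232; pledge gives 198 − 41 = 157. Stays. ✓
Opportunistic: no pledge gives 232 − 0 = 232; pledge gives 198 − 54 = 144. Stays. ✓

Yes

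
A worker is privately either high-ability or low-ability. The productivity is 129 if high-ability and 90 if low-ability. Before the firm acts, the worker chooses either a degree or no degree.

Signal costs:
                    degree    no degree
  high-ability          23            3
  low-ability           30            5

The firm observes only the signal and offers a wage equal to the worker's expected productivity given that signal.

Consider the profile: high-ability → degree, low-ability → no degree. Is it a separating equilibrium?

No

If types separate, degree earns payment 129 and no degree earns 90.
High-ability: degree gives 129 − 23 = 106; no degree gives 90 − 3 = 87. No deviation. ✓
Low-ability: no degree gives 90 − 5 = 85; degree gives 129 − 30 = 99. Would deviate. ✗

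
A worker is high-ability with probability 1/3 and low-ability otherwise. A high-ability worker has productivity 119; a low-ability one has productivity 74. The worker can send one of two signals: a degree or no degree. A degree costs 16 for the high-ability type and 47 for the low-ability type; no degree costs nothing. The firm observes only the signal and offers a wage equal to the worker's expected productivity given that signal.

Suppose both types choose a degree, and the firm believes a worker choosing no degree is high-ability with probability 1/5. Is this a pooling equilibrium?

No

At the pooled signal (degree) the firm holds the prior 1/3 and pays 1/3·119 + 2/3·74 = 89. Off-path (no degree) belief 1/5 gives 1/5·119 + 4/5·74 = 83.
High-ability: degree gives 89 − 16 = 73; no degree gives 83 − 0 = 83. Deviates. ✗
Low-ability: degree gives 89 − 47 = 42; no degree gives 83 − 0 = 83. Deviates. ✗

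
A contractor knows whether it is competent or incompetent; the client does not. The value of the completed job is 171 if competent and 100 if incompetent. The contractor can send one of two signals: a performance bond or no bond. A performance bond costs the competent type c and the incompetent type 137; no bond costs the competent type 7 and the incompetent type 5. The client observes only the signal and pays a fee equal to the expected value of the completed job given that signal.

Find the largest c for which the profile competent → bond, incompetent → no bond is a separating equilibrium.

78

Under separation: bond → competent (pays 171); no bond → incompetent (pays 100).
Incompetent: 100 − 5 = 95 ≥ 171 − 137 = 34. Holds regardless of c. ✓
Competent: 171 − c ≥ 100 − 7, so c ≤ 171 − 93 = 78.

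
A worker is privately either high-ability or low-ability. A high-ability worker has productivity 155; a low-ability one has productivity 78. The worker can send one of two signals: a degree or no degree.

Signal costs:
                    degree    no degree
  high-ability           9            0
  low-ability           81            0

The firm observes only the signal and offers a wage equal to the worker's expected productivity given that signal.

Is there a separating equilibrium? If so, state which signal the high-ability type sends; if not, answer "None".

Try high-ability → degree, low-ability → no degree:
  If types separate, degree earns payment 155 and no degree earns 78.
  High-ability: degree gives 155 − 9 = 146; no degree gives 78 − 0 = 78. No deviation. ✓
  Low-ability: no degree gives 78 − 0 = 78; degree gives 155 − 81 = 74. No deviation. ✓
Both hold — the high-ability type sends degree.

degree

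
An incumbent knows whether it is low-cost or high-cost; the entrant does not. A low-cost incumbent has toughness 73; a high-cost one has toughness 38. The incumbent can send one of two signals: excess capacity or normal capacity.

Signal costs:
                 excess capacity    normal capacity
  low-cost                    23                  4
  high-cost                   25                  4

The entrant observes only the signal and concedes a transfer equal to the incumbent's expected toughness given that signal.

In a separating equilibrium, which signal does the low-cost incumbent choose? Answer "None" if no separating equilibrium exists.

None

Try low-cost → excess capacity, high-cost → normal capacity:
  If types separate, excess capacity earns payment 73 and normal capacity earns 38.
  Low-cost: excess capacity gives 73 − 23 = 50; normal capacity gives 38 − 4 = 34. No deviation. ✓
  High-cost: normal capacity gives 38 − 4 = 34; excess capacity gives 73 − 25 = 48. Would deviate. ✗
Try low-cost → normal capacity, high-cost → excess capacity:
  If types separate, normal capacity earns payment 73 and excess capacity earns 38.
  Low-cost: normal capacity gives 73 − 4 = 69; excess capacity gives 38 − 23 = 15. No deviation. ✓
  High-cost: excess capacity gives 38 − 25 = 13; normal capacity gives 73 − 4 = 69. Would deviate. ✗
Neither assignment is incentive-compatible.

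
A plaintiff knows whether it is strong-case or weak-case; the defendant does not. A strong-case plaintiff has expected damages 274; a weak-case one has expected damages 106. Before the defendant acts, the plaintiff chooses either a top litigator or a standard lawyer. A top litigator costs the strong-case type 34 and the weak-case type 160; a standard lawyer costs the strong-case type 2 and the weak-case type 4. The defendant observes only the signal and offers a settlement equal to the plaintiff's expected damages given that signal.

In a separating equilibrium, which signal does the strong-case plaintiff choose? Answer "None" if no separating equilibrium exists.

None

Try strong-case → top litigator, weak-case → standard lawyer:
  Under separation the defendant infers type exactly: top litigator → strong-case (pays 274), standard lawyer → weak-case (pays 106).
  Strong-case: top litigator gives 274 − 34 = 240; standard lawyer gives 106 − 2 = 104. No deviation. ✓
  Weak-case: standard lawyer gives 106 − 4 = 102; top litigator gives 274 − 160 = 114. Would deviate. ✗
Try strong-case → standard lawyer, weak-case → top litigator:
  Under separation the defendant infers type exactly: standard lawyer → strong-case (pays 274), top litigator → weak-case (pays 106).
  Strong-case: standard lawyer gives 274 − 2 = 272; top litigator gives 106 − 34 = 72. No deviation. ✓
  Weak-case: top litigator gives 106 − 160 = -54; standard lawyer gives 274 − 4 = 270. Would deviate. ✗
Neither assignment is incentive-compatible.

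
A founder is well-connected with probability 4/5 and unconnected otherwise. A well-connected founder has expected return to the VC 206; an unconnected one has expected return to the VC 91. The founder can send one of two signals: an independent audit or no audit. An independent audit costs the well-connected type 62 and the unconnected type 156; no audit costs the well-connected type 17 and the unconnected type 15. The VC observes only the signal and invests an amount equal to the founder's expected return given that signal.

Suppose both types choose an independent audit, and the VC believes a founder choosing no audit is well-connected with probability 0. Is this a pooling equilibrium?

No

On the equilibrium path (audit) the VC holds the prior 4/5 and pays 4/5·206 + 1/5·91 = 183. Off-path (no audit) belief 0 gives 0·206 + 1·91 = 91.
Well-connected: audit gives 183 − 62 = 121; no audit gives 91 − 17 = 74. Stays. ✓
Unconnected: audit gives 183 − 156 = 27; no audit gives 91 − 15 = 76. Deviates. ✗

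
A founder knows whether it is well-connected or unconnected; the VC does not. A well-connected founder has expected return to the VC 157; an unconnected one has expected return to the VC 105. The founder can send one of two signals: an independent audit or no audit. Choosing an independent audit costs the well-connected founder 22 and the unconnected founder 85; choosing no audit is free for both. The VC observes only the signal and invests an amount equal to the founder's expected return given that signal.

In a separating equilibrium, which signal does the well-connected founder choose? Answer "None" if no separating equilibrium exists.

audit

Try well-connected → audit, unconnected → no audit:
  If types separate, audit earns payment 157 and no audit earns 105.
  Well-connected: audit gives 157 − 22 = 135; no audit gives 105 − 0 = 105. No deviation. ✓
  Unconnected: no audit gives 105 − 0 = 105; audit gives 157 − 85 = 72. No deviation. ✓
Both hold — the well-connected type sends audit.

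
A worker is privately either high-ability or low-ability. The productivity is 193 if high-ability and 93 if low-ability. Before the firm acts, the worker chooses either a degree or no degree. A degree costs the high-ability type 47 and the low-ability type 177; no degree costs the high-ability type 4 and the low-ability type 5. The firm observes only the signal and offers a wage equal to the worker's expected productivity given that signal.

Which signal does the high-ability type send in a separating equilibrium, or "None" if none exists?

degree

Try high-ability → degree, low-ability → no degree:
  If types separate, degree earns payment 193 and no degree earns 93.
  High-ability: degree gives 193 − 47 = 146; no degree gives 93 − 4 = 89. No deviation. ✓
  Low-ability: no degree gives 93 − 5 = 88; degree gives 193 − 177 = 16. No deviation. ✓
Both hold — the high-ability type sends degree.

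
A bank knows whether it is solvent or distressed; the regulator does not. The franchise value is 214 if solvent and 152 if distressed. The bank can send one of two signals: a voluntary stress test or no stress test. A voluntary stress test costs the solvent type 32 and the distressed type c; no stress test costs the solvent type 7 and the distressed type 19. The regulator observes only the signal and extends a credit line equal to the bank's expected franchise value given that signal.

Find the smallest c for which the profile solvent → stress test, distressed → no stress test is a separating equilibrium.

Under separation: stress test → solvent (pays 214); no stress test → distressed (pays 152).
Solvent: 214 − 32 = 182 ≥ 152 − 7 = 145. Holds regardless of c. ✓
Distressed: 152 − 19 ≥ 214 − c, so c ≥ 214 − 133 = 81.

81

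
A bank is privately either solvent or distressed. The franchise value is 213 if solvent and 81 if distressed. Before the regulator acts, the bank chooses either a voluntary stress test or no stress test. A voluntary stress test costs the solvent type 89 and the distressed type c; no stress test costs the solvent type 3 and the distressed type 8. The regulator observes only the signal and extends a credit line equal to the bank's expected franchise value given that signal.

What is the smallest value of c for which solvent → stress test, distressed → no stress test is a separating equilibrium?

Under separation: stress test → solvent (pays 213); no stress test → distressed (pays 81).
Solvent: 213 − 89 = 124 ≥ 81 − 3 = 78. Holds regardless of c. ✓
Distressed: 81 − 8 ≥ 213 − c, so c ≥ 213 − 73 = 140.

140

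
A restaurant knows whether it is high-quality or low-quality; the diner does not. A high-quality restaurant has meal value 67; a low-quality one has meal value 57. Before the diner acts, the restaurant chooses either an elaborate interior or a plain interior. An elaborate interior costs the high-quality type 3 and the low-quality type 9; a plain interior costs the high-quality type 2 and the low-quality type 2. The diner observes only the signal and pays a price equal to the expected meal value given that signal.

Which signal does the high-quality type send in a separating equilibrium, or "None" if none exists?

Try high-quality → elaborate interior, low-quality → plain interior:
  Under separation the diner infers type exactly: elaborate interior → high-quality (pays 67), plain interior → low-quality (pays 57).
  High-quality: elaborate interior gives 67 − 3 = 64; plain interior gives 57 − 2 = 55. No deviation. ✓
  Low-quality: plain interior gives 57 − 2 = 55; elaborate interior gives 67 − 9 = 58. Would deviate. ✗
Try high-quality → plain interior, low-quality → elaborate interior:
  Under separation the diner infers type exactly: plain interior → high-quality (pays 67), elaborate interior → low-quality (pays 57).
  High-quality: plain interior gives 67 − 2 = 65; elaborate interior gives 57 − 3 = 54. No deviation. ✓
  Low-quality: elaborate interior gives 57 − 9 = 48; plain interior gives 67 − 2 = 65. Would deviate. ✗
Neither assignment is incentive-compatible.

None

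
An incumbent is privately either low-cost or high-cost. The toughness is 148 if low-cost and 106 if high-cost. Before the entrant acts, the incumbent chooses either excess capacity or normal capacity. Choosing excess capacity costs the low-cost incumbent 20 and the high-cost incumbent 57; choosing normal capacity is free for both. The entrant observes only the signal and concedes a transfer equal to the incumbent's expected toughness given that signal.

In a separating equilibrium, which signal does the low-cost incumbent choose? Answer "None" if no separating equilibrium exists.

excess capacity

Try low-cost → excess capacity, high-cost → normal capacity:
  If types separate, excess capacity earns payment 148 and normal capacity earns 106.
  Low-cost: excess capacity gives 148 − 20 = 128; normal capacity gives 106 − 0 = 106. No deviation. ✓
  High-cost: normal capacity gives 106 − 0 = 106; excess capacity gives 148 − 57 = 91. No deviation. ✓
Both hold — the low-cost type sends excess capacity.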